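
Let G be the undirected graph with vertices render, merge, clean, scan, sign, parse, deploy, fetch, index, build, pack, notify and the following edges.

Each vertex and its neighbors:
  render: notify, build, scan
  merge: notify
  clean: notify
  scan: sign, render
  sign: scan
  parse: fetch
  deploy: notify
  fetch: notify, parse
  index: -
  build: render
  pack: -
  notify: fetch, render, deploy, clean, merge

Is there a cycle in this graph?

No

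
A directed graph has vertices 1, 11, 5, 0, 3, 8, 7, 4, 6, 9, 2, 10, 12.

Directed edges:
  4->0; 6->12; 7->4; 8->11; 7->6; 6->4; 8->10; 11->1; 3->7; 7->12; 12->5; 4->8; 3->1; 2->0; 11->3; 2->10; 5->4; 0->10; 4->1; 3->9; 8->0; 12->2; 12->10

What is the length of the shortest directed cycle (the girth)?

For each vertex v, BFS finds the shortest path from v back to v.
The shortest such closed walk is 11 → 3 → 7 → 4 → 8 → 11, length 5.

5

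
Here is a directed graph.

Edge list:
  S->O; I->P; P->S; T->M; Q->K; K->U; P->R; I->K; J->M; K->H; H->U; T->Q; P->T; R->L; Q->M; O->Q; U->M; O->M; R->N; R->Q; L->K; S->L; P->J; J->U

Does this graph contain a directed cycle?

DFS with white/gray/black marking, starting from L:
L gray
  K gray
    H gray
      U gray
        M gray
        M black
      U black
    H black
    K→U: U black — skip
  K black
L black
I gray
  P gray
    S gray
      O gray
        Q gray
          Q→M: M black — skip
          Q→K: K black — skip
        Q black
        O→M: M black — skip
      O black
      S→L: L black — skip
    S black
    J gray
      J→M: M black — skip
      J→U: U black — skip
    J black
    R gray
      R→L: L black — skip
      R→Q: Q black — skip
      N gray
      N black
    R black
    T gray
      T→M: M black — skip
      T→Q: Q black — skip
    T black
  P black
  I→K: K black — skip
I black
Every edge goes to a white or black vertex — no back edge, so the graph is acyclic.

No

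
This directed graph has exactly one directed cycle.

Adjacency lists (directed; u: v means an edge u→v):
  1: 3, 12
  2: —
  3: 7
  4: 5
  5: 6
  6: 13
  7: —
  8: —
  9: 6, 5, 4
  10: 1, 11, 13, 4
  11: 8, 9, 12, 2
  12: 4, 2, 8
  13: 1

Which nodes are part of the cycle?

1, 4, 5, 6, 12, 13

DFS with gray/black marking from 13:
13 gray
  1 gray
    3 gray
      7 gray
      7 black
    3 black
    12 gray
      4 gray
        5 gray
          6 gray
            6→13: 13 is gray → back edge
Back edge closes the cycle 13 → 1 → 12 → 4 → 5 → 6 → 13; its vertices are {1, 4, 5, 6, 12, 13}.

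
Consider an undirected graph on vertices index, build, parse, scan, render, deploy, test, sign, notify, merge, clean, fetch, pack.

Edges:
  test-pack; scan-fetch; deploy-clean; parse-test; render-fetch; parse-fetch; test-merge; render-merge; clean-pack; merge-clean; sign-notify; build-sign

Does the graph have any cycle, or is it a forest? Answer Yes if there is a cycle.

DFS, tracking each vertex's parent; an edge to a visited non-parent vertex closes a cycle.
Start from build:
visit build (parent –)
  visit sign (parent build)
    visit notify (parent sign)
      notify–sign: parent, skip
    sign–build: parent, skip
visit index (parent –)
visit parse (parent –)
  visit fetch (parent parse)
    fetch–parse: parent, skip
    visit scan (parent fetch)
      scan–fetch: parent, skip
    visit render (parent fetch)
      render–fetch: parent, skip
      visit merge (parent render)
        merge–render: parent, skip
        visit clean (parent merge)
          visit pack (parent clean)
            visit test (parent pack)
              test–parse: parse visited and ≠ parent → cycle
Cycle: parse – fetch – render – merge – clean – pack – test – parse.

Yes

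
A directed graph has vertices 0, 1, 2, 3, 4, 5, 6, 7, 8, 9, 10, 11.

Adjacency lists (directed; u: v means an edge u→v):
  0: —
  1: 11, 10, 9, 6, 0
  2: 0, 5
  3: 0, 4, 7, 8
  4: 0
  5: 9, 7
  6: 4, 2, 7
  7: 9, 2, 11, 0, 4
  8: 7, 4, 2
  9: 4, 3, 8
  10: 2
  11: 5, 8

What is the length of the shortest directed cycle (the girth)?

For each vertex v, BFS finds the shortest path from v back to v.
The shortest such closed walk is 11 → 5 → 7 → 11, length 3.

3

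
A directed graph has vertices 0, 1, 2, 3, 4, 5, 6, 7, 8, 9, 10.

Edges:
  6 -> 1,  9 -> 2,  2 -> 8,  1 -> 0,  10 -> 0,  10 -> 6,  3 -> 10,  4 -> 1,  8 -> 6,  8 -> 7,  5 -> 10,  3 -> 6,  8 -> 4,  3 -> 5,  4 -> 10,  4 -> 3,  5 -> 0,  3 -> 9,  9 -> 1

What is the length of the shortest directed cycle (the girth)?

For each vertex v, BFS finds the shortest path from v back to v.
The shortest such closed walk is 8 → 4 → 3 → 9 → 2 → 8, length 5.

5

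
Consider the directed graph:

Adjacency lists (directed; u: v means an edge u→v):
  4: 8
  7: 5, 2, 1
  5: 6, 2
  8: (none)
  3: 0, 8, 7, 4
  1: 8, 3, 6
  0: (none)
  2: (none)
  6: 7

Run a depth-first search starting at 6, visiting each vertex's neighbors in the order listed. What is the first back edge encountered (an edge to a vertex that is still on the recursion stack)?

5→6

DFS from 6 (visiting each vertex's neighbors in the order listed); mark gray on enter, black on exit:
6 gray
  7 gray
    5 gray
      5→6: 6 is gray → back edge
First back edge: 5 → 6.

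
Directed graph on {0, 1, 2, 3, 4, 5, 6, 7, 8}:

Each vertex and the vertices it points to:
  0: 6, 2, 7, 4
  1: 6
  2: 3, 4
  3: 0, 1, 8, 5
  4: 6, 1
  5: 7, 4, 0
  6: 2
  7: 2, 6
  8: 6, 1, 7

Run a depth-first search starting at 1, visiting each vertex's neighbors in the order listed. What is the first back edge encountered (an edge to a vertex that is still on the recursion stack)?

0->6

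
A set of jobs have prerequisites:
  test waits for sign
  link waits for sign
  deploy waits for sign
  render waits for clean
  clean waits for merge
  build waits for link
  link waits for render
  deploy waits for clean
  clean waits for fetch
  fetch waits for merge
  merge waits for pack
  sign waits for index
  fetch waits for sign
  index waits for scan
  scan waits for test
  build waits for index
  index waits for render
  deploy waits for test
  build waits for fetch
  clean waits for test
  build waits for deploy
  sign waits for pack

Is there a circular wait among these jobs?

DFS with white/gray/black marking, starting from link:
link gray
  render gray
    clean gray
      fetch gray
        sign gray
          pack gray
          pack black
          index gray
            scan gray
              test gray
                test→sign: sign is gray → back edge
Back edge found, so a cycle exists: sign → index → scan → test → sign.

Yes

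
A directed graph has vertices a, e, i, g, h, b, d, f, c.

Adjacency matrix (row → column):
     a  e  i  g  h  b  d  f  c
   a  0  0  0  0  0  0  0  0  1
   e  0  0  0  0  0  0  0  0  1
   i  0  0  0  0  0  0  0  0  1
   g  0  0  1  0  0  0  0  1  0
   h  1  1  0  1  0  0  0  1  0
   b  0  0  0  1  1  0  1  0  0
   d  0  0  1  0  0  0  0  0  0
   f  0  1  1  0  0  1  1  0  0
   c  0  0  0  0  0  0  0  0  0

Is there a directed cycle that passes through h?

Yes

h is on a cycle iff h can reach itself via ≥1 edge.
h → f → b → h — yes.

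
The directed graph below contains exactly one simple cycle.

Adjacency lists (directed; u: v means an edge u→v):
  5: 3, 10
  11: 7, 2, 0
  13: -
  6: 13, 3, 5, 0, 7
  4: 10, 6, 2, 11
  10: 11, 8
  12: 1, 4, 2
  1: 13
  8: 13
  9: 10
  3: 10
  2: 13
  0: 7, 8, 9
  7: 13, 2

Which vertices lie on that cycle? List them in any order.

DFS with gray/black marking from 11:
11 gray
  7 gray
    13 gray
    13 black
    2 gray
      2→13: 13 black — skip
    2 black
  7 black
  11→2: 2 black — skip
  0 gray
    0→7: 7 black — skip
    8 gray
      8→13: 13 black — skip
    8 black
    9 gray
      10 gray
        10→11: 11 is gray → back edge
Back edge closes the cycle 11 → 0 → 9 → 10 → 11; its vertices are {0, 9, 10, 11}.

0, 9, 10, 11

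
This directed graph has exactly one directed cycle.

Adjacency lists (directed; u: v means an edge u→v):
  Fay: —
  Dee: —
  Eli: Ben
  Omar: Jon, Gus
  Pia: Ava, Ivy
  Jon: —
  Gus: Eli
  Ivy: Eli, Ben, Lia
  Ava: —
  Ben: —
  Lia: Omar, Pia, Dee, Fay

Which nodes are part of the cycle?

DFS with gray/black marking from Lia:
Lia gray
  Omar gray
    Jon gray
    Jon black
    Gus gray
      Eli gray
        Ben gray
        Ben black
      Eli black
    Gus black
  Omar black
  Pia gray
    Ava gray
    Ava black
    Ivy gray
      Ivy→Eli: Eli black — skip
      Ivy→Ben: Ben black — skip
      Ivy→Lia: Lia is gray → back edge
Back edge closes the cycle Lia → Pia → Ivy → Lia; its vertices are {Ivy, Lia, Pia}.

Ivy, Lia, Pia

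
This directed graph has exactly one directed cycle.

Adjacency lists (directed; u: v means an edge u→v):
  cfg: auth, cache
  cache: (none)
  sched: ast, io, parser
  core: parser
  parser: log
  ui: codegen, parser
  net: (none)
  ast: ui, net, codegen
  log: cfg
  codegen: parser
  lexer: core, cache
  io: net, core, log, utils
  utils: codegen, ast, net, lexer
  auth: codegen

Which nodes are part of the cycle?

cfg, log, auth, parser, codegen

DFS with gray/black marking from log:
log gray
  cfg gray
    auth gray
      codegen gray
        parser gray
          parser→log: log is gray → back edge
Back edge closes the cycle log → cfg → auth → codegen → parser → log; its vertices are {cfg, log, auth, parser, codegen}.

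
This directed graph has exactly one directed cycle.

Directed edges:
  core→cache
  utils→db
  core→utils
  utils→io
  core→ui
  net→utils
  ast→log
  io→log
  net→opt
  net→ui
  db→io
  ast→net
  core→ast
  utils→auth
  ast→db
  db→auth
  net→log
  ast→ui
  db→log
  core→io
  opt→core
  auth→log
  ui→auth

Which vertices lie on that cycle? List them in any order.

ast, net, opt, core

DFS with gray/black marking from opt:
opt gray
  core gray
    io gray
      log gray
      log black
    io black
    cache gray
    cache black
    ui gray
      auth gray
        auth→log: log black — skip
      auth black
    ui black
    utils gray
      db gray
        db→io: io black — skip
        db→log: log black — skip
        db→auth: auth black — skip
      db black
      utils→auth: auth black — skip
      utils→io: io black — skip
    utils black
    ast gray
      net gray
        net→utils: utils black — skip
        net→opt: opt is gray → back edge
Back edge closes the cycle opt → core → ast → net → opt; its vertices are {ast, net, opt, core}.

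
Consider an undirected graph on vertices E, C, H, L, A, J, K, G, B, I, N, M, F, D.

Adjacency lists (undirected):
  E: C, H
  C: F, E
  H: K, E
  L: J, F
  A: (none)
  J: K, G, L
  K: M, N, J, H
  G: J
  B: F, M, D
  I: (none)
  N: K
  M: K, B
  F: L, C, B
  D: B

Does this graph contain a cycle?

DFS, tracking each vertex's parent; an edge to a visited non-parent vertex closes a cycle.
Start from I:
visit I (parent –)
visit E (parent –)
  visit C (parent E)
    visit F (parent C)
      visit L (parent F)
        visit J (parent L)
          visit K (parent J)
            visit M (parent K)
              M–K: parent, skip
              visit B (parent M)
                B–F: F visited and ≠ parent → cycle
Cycle: F – L – J – K – M – B – F.

Yes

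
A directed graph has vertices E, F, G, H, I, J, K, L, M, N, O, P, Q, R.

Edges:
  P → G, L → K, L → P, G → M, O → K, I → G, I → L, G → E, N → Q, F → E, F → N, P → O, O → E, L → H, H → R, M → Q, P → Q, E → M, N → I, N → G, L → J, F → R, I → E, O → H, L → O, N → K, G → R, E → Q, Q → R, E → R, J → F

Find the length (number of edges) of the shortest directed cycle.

5

For each vertex v, BFS finds the shortest path from v back to v.
The shortest such closed walk is F → N → I → L → J → F, length 5.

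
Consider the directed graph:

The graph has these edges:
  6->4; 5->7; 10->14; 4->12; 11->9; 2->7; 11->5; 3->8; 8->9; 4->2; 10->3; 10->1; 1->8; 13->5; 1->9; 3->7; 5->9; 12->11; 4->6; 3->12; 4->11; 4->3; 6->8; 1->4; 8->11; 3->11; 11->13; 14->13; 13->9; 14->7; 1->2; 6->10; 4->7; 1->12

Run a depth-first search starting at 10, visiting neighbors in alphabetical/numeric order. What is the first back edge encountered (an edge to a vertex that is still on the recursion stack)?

DFS from 10 (visiting neighbors in alphabetical/numeric order); mark gray on enter, black on exit:
10 gray
  1 gray
    2 gray
      7 gray
      7 black
    2 black
    4 gray
      4→2: 2 black — skip
      3 gray
        3→7: 7 black — skip
        8 gray
          9 gray
          9 black
          11 gray
            5 gray
              5→7: 7 black — skip
              5→9: 9 black — skip
            5 black
            11→9: 9 black — skip
            13 gray
              13→5: 5 black — skip
              13→9: 9 black — skip
            13 black
          11 black
        8 black
        3→11: 11 black — skip
        12 gray
          12→11: 11 black — skip
        12 black
      3 black
      6 gray
        6→4: 4 is gray → back edge
First back edge: 6 → 4.

6->4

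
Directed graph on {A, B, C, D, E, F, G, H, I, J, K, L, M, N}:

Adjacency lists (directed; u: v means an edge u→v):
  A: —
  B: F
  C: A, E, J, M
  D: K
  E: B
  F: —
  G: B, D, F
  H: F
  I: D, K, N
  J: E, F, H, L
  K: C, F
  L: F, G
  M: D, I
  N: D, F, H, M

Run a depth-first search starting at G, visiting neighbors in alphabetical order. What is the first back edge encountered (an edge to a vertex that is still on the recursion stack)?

L→G

DFS from G (visiting neighbors in alphabetical order); mark gray on enter, black on exit:
G gray
  B gray
    F gray
    F black
  B black
  D gray
    K gray
      C gray
        A gray
        A black
        E gray
          E→B: B black — skip
        E black
        J gray
          J→E: E black — skip
          J→F: F black — skip
          H gray
            H→F: F black — skip
          H black
          L gray
            L→F: F black — skip
            L→G: G is gray → back edge
First back edge: L → G.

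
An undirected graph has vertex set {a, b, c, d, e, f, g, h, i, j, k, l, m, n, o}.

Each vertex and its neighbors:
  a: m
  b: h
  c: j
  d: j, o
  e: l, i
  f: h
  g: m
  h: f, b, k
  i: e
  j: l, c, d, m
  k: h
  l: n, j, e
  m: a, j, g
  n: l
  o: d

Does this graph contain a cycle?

No

DFS, tracking each vertex's parent; an edge to a visited non-parent vertex closes a cycle.
Start from k:
visit k (parent –)
  visit h (parent k)
    visit f (parent h)
      f–h: parent, skip
    visit b (parent h)
      b–h: parent, skip
    h–k: parent, skip
visit a (parent –)
  visit m (parent a)
    m–a: parent, skip
    visit j (parent m)
      visit l (parent j)
        visit n (parent l)
          n–l: parent, skip
        l–j: parent, skip
        visit e (parent l)
          e–l: parent, skip
          visit i (parent e)
            i–e: parent, skip
      visit c (parent j)
        c–j: parent, skip
      visit d (parent j)
        d–j: parent, skip
        visit o (parent d)
          o–d: parent, skip
      j–m: parent, skip
    visit g (parent m)
      g–m: parent, skip
No non-parent visited neighbor found — the graph is a forest.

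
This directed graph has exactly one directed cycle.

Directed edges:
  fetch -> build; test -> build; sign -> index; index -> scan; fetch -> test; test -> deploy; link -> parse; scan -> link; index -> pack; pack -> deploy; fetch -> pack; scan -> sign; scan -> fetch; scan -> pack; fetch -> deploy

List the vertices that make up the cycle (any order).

DFS with gray/black marking from index:
index gray
  pack gray
    deploy gray
    deploy black
  pack black
  scan gray
    scan→pack: pack black — skip
    fetch gray
      test gray
        build gray
        build black
        test→deploy: deploy black — skip
      test black
      fetch→deploy: deploy black — skip
      fetch→pack: pack black — skip
      fetch→build: build black — skip
    fetch black
    link gray
      parse gray
      parse black
    link black
    sign gray
      sign→index: index is gray → back edge
Back edge closes the cycle index → scan → sign → index; its vertices are {scan, sign, index}.

scan, sign, index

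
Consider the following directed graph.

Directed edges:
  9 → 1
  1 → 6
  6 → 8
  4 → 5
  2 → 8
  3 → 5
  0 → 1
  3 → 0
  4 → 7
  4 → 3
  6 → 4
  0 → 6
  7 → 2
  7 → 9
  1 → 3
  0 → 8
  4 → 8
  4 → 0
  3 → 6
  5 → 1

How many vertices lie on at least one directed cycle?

8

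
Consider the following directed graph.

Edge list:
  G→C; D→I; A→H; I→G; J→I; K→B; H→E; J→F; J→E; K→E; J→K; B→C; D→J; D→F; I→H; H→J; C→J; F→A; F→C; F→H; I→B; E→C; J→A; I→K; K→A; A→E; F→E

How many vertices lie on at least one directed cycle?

10

A vertex is on a directed cycle iff it belongs to a strongly connected component of size ≥ 2 (or has a self-loop).
The vertices on cycles are {A, B, C, E, F, G, H, I, J, K} — 10 in total.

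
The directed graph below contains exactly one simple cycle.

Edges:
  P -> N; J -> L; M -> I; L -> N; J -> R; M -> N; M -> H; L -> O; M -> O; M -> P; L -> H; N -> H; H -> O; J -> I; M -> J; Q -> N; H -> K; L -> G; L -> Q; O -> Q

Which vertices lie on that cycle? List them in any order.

DFS with gray/black marking from H:
H gray
  K gray
  K black
  O gray
    Q gray
      N gray
        N→H: H is gray → back edge
Back edge closes the cycle H → O → Q → N → H; its vertices are {H, N, O, Q}.

H, N, O, Q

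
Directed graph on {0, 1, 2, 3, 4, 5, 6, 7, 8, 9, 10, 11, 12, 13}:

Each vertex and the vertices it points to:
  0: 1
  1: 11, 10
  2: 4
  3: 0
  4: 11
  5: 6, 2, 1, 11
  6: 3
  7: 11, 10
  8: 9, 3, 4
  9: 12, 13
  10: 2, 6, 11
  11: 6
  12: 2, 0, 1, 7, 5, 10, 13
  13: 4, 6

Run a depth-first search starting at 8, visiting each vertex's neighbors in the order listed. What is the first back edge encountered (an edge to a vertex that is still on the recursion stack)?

1→11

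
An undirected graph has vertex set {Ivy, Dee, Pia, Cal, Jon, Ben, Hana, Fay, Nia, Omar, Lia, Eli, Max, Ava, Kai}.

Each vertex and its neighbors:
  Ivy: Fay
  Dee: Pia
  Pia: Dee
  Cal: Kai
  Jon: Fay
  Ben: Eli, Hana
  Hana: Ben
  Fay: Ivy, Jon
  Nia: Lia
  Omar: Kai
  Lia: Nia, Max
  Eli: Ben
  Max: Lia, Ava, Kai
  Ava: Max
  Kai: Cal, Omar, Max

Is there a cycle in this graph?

No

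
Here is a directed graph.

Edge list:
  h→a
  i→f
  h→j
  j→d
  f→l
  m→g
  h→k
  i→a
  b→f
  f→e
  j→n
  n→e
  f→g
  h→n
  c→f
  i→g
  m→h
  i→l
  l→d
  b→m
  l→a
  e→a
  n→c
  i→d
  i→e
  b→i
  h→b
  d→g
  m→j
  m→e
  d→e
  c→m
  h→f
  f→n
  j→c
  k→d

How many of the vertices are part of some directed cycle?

A vertex is on a directed cycle iff it belongs to a strongly connected component of size ≥ 2 (or has a self-loop).
The vertices on cycles are {b, c, f, h, i, j, m, n} — 8 in total.

8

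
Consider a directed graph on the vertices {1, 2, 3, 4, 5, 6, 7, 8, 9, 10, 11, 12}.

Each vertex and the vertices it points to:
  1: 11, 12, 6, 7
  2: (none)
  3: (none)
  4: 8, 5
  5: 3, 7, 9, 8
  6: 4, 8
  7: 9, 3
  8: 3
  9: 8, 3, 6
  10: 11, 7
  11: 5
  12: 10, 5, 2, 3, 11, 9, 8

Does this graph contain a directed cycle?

DFS with white/gray/black marking, starting from 3:
3 gray
3 black
1 gray
  11 gray
    5 gray
      5→3: 3 black — skip
      7 gray
        9 gray
          8 gray
            8→3: 3 black — skip
          8 black
          9→3: 3 black — skip
          6 gray
            4 gray
              4→8: 8 black — skip
              4→5: 5 is gray → back edge
Back edge found, so a cycle exists: 5 → 7 → 9 → 6 → 4 → 5.

Yes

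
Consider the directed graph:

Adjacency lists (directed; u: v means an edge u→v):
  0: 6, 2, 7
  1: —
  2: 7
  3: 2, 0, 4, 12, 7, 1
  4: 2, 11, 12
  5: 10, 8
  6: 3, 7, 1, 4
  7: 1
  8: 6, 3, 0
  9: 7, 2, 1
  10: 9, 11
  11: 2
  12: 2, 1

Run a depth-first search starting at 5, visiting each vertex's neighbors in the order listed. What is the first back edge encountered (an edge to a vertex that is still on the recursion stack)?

0->6

DFS from 5 (visiting each vertex's neighbors in the order listed); mark gray on enter, black on exit:
5 gray
  10 gray
    9 gray
      7 gray
        1 gray
        1 black
      7 black
      2 gray
        2→7: 7 black — skip
      2 black
      9→1: 1 black — skip
    9 black
    11 gray
      11→2: 2 black — skip
    11 black
  10 black
  8 gray
    6 gray
      3 gray
        3→2: 2 black — skip
        0 gray
          0→6: 6 is gray → back edge
First back edge: 0 → 6.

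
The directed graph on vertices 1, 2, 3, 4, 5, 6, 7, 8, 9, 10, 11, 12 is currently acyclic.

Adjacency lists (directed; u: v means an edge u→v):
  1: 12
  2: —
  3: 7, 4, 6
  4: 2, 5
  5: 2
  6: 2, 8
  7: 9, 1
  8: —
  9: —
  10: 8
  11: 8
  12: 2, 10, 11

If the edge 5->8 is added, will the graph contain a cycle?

Adding 5→8 creates a cycle iff 8 can already reach 5.
Explore from 8: no path reaches 5. The graph stays acyclic.

No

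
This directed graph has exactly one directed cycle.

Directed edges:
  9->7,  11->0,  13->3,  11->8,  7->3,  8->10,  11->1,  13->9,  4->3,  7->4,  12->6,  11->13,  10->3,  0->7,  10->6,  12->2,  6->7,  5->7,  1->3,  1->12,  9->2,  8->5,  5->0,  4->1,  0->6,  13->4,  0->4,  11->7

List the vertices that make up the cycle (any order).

1, 4, 6, 7, 12

DFS with gray/black marking from 1:
1 gray
  12 gray
    6 gray
      7 gray
        4 gray
          3 gray
          3 black
          4→1: 1 is gray → back edge
Back edge closes the cycle 1 → 12 → 6 → 7 → 4 → 1; its vertices are {1, 4, 6, 7, 12}.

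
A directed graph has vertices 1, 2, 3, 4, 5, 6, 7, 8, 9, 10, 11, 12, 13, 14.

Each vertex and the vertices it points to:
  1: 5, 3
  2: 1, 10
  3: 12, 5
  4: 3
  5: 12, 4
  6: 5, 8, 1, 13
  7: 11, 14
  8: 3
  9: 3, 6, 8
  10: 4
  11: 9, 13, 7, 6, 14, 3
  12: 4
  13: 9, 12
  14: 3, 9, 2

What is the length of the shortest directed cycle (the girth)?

2

For each vertex v, BFS finds the shortest path from v back to v.
The shortest such closed walk is 7 → 11 → 7, length 2.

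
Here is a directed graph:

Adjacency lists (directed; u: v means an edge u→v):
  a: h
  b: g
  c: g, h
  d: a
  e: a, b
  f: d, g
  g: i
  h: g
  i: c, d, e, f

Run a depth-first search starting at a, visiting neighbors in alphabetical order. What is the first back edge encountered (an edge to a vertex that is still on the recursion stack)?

DFS from a (visiting neighbors in alphabetical order); mark gray on enter, black on exit:
a gray
  h gray
    g gray
      i gray
        c gray
          c→g: g is gray → back edge
First back edge: c → g.

c→g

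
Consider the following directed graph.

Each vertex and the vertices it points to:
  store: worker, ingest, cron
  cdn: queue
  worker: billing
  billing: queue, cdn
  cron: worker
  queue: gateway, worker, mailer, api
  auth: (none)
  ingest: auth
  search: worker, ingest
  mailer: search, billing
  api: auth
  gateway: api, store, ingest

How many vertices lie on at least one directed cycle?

9

A vertex is on a directed cycle iff it belongs to a strongly connected component of size ≥ 2 (or has a self-loop).
The vertices on cycles are {cdn, cron, queue, store, mailer, search, worker, billing, gateway} — 9 in total.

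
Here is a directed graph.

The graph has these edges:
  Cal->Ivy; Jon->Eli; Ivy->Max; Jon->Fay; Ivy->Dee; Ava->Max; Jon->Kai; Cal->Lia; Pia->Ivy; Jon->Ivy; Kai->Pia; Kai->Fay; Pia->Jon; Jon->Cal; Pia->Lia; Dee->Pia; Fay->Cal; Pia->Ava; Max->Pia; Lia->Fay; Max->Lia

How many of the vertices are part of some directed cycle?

10

A vertex is on a directed cycle iff it belongs to a strongly connected component of size ≥ 2 (or has a self-loop).
The vertices on cycles are {Ava, Cal, Dee, Fay, Ivy, Jon, Kai, Lia, Max, Pia} — 10 in total.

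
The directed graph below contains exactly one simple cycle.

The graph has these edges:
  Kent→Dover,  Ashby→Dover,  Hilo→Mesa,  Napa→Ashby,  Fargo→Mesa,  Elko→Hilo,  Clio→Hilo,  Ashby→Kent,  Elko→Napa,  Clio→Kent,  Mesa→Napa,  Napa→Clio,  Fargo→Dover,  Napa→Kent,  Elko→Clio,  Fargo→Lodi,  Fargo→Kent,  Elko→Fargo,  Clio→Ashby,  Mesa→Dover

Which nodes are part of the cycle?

DFS with gray/black marking from Hilo:
Hilo gray
  Mesa gray
    Dover gray
    Dover black
    Napa gray
      Clio gray
        Ashby gray
          Ashby→Dover: Dover black — skip
          Kent gray
            Kent→Dover: Dover black — skip
          Kent black
        Ashby black
        Clio→Hilo: Hilo is gray → back edge
Back edge closes the cycle Hilo → Mesa → Napa → Clio → Hilo; its vertices are {Clio, Hilo, Mesa, Napa}.

Clio, Hilo, Mesa, Napa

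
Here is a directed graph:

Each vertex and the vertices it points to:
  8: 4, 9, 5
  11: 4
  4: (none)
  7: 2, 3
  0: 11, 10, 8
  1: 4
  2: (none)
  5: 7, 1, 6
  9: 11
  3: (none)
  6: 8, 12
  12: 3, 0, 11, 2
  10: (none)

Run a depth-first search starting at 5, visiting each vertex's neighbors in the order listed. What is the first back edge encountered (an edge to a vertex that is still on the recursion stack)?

8->5

DFS from 5 (visiting each vertex's neighbors in the order listed); mark gray on enter, black on exit:
5 gray
  7 gray
    2 gray
    2 black
    3 gray
    3 black
  7 black
  1 gray
    4 gray
    4 black
  1 black
  6 gray
    8 gray
      8→4: 4 black — skip
      9 gray
        11 gray
          11→4: 4 black — skip
        11 black
      9 black
      8→5: 5 is gray → back edge
First back edge: 8 → 5.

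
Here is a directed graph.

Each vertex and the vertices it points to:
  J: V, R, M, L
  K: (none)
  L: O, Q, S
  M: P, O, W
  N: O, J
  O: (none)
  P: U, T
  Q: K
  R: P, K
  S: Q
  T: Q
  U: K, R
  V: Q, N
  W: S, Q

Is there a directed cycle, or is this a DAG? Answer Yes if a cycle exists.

Yes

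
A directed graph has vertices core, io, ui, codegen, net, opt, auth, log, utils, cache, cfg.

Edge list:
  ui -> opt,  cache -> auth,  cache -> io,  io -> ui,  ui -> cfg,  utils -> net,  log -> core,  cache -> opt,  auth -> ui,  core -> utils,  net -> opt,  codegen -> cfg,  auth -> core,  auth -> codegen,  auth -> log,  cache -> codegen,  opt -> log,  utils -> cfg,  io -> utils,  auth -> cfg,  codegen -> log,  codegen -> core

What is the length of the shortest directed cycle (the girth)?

5

For each vertex v, BFS finds the shortest path from v back to v.
The shortest such closed walk is core → utils → net → opt → log → core, length 5.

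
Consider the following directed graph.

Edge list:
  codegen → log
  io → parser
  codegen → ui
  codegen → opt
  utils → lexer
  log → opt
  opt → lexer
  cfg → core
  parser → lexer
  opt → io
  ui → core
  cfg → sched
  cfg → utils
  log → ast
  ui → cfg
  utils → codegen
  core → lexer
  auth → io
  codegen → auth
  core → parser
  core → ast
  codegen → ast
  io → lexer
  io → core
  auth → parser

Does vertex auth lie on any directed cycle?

auth lies on a cycle iff there is a path from auth back to itself.
Exploring from auth, it never reaches itself; equivalently, its strongly connected component is a singleton.

No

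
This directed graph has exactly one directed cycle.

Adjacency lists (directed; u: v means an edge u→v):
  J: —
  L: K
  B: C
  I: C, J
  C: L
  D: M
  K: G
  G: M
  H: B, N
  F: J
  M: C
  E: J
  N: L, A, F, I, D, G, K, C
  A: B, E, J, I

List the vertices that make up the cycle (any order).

C, G, K, L, M

DFS with gray/black marking from L:
L gray
  K gray
    G gray
      M gray
        C gray
          C→L: L is gray → back edge
Back edge closes the cycle L → K → G → M → C → L; its vertices are {C, G, K, L, M}.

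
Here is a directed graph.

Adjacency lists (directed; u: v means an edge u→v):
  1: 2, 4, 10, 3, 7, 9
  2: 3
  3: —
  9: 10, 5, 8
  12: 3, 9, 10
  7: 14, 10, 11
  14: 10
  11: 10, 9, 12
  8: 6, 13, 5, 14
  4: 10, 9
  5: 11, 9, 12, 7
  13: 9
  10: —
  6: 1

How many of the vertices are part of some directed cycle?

A vertex is on a directed cycle iff it belongs to a strongly connected component of size ≥ 2 (or has a self-loop).
The vertices on cycles are {1, 4, 5, 6, 7, 8, 9, 11, 12, 13} — 10 in total.

10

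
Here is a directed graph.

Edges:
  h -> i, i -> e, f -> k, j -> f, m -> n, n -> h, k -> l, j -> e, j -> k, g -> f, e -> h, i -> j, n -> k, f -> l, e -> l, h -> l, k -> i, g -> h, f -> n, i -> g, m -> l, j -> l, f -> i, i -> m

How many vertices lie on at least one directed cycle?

9

A vertex is on a directed cycle iff it belongs to a strongly connected component of size ≥ 2 (or has a self-loop).
The vertices on cycles are {e, f, g, h, i, j, k, m, n} — 9 in total.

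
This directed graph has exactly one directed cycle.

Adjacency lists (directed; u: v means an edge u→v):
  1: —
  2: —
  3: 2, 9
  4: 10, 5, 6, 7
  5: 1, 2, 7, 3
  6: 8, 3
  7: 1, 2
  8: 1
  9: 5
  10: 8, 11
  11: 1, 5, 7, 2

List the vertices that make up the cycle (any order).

DFS with gray/black marking from 5:
5 gray
  1 gray
  1 black
  2 gray
  2 black
  7 gray
    7→1: 1 black — skip
    7→2: 2 black — skip
  7 black
  3 gray
    3→2: 2 black — skip
    9 gray
      9→5: 5 is gray → back edge
Back edge closes the cycle 5 → 3 → 9 → 5; its vertices are {3, 5, 9}.

3, 5, 9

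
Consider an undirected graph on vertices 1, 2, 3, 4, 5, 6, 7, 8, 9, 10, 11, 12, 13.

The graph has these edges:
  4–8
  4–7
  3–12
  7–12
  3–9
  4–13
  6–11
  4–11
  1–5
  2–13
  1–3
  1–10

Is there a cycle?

DFS, tracking each vertex's parent; an edge to a visited non-parent vertex closes a cycle.
Start from 12:
visit 12 (parent –)
  visit 3 (parent 12)
    visit 1 (parent 3)
      visit 5 (parent 1)
        5–1: parent, skip
      1–3: parent, skip
      visit 10 (parent 1)
        10–1: parent, skip
    3–12: parent, skip
    visit 9 (parent 3)
      9–3: parent, skip
  visit 7 (parent 12)
    visit 4 (parent 7)
      4–7: parent, skip
      visit 11 (parent 4)
        11–4: parent, skip
        visit 6 (parent 11)
          6–11: parent, skip
      visit 8 (parent 4)
        8–4: parent, skip
      visit 13 (parent 4)
        visit 2 (parent 13)
          2–13: parent, skip
        13–4: parent, skip
    7–12: parent, skip
No non-parent visited neighbor found — the graph is a forest.

No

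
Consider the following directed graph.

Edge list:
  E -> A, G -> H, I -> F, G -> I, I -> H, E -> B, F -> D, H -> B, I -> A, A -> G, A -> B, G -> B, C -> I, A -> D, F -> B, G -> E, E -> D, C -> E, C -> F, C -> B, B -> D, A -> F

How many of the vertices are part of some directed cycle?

A vertex is on a directed cycle iff it belongs to a strongly connected component of size ≥ 2 (or has a self-loop).
The vertices on cycles are {A, E, G, I} — 4 in total.

4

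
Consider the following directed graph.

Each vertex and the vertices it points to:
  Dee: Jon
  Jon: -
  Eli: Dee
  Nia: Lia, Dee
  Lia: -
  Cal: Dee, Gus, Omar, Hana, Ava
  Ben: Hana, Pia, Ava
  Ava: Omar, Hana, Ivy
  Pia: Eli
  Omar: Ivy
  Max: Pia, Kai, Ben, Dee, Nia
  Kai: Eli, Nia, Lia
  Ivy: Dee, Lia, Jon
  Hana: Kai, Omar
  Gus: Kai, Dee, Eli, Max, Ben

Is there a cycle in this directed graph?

DFS with white/gray/black marking, starting from Jon:
Jon gray
Jon black
Dee gray
  Dee→Jon: Jon black — skip
Dee black
Eli gray
  Eli→Dee: Dee black — skip
Eli black
Nia gray
  Lia gray
  Lia black
  Nia→Dee: Dee black — skip
Nia black
Cal gray
  Cal→Dee: Dee black — skip
  Gus gray
    Kai gray
      Kai→Eli: Eli black — skip
      Kai→Nia: Nia black — skip
      Kai→Lia: Lia black — skip
    Kai black
    Gus→Dee: Dee black — skip
    Gus→Eli: Eli black — skip
    Max gray
      Pia gray
        Pia→Eli: Eli black — skip
      Pia black
      Max→Kai: Kai black — skip
      Ben gray
        Hana gray
          Hana→Kai: Kai black — skip
          Omar gray
            Ivy gray
              Ivy→Dee: Dee black — skip
              Ivy→Lia: Lia black — skip
              Ivy→Jon: Jon black — skip
            Ivy black
          Omar black
        Hana black
        Ben→Pia: Pia black — skip
        Ava gray
          Ava→Omar: Omar black — skip
          Ava→Hana: Hana black — skip
          Ava→Ivy: Ivy black — skip
        Ava black
      Ben black
      Max→Dee: Dee black — skip
      Max→Nia: Nia black — skip
    Max black
    Gus→Ben: Ben black — skip
  Gus black
  Cal→Omar: Omar black — skip
  Cal→Hana: Hana black — skip
  Cal→Ava: Ava black — skip
Cal black
Every edge goes to a white or black vertex — no back edge, so the graph is acyclic.

No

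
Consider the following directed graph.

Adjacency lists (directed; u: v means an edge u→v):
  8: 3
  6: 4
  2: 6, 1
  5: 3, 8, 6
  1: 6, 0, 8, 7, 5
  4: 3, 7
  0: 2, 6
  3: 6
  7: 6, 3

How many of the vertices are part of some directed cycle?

7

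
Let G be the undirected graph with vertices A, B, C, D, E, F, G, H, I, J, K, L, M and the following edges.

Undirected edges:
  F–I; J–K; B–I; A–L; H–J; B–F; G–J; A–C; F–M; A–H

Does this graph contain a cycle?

Yes

DFS, tracking each vertex's parent; an edge to a visited non-parent vertex closes a cycle.
Start from J:
visit J (parent –)
  visit G (parent J)
    G–J: parent, skip
  visit H (parent J)
    visit A (parent H)
      visit L (parent A)
        L–A: parent, skip
      visit C (parent A)
        C–A: parent, skip
      A–H: parent, skip
    H–J: parent, skip
  visit K (parent J)
    K–J: parent, skip
visit B (parent –)
  visit F (parent B)
    visit M (parent F)
      M–F: parent, skip
    F–B: parent, skip
    visit I (parent F)
      I–B: B visited and ≠ parent → cycle
Cycle: B – F – I – B.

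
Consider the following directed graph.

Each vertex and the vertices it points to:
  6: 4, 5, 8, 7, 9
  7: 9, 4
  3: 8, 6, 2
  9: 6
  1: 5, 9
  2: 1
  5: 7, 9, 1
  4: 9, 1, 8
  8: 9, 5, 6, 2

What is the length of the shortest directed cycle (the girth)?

For each vertex v, BFS finds the shortest path from v back to v.
The shortest such closed walk is 8 → 6 → 8, length 2.

2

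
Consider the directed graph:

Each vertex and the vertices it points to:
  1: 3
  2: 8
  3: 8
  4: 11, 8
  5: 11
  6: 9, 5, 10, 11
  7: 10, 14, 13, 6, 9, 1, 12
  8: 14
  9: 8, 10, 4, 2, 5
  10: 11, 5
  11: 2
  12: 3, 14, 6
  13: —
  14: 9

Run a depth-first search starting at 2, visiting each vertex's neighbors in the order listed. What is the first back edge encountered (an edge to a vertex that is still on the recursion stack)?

DFS from 2 (visiting each vertex's neighbors in the order listed); mark gray on enter, black on exit:
2 gray
  8 gray
    14 gray
      9 gray
        9→8: 8 is gray → back edge
First back edge: 9 → 8.

9->8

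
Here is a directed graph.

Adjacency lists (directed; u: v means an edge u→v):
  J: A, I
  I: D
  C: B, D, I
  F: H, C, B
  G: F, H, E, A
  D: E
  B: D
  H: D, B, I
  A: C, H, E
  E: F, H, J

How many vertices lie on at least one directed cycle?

9

A vertex is on a directed cycle iff it belongs to a strongly connected component of size ≥ 2 (or has a self-loop).
The vertices on cycles are {A, B, C, D, E, F, H, I, J} — 9 in total.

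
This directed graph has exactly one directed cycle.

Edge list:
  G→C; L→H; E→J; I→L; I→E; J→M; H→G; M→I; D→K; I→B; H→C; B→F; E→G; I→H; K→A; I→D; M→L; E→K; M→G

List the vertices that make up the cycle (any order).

DFS with gray/black marking from J:
J gray
  M gray
    I gray
      B gray
        F gray
        F black
      B black
      D gray
        K gray
          A gray
          A black
        K black
      D black
      L gray
        H gray
          G gray
            C gray
            C black
          G black
          H→C: C black — skip
        H black
      L black
      E gray
        E→J: J is gray → back edge
Back edge closes the cycle J → M → I → E → J; its vertices are {E, I, J, M}.

E, I, J, M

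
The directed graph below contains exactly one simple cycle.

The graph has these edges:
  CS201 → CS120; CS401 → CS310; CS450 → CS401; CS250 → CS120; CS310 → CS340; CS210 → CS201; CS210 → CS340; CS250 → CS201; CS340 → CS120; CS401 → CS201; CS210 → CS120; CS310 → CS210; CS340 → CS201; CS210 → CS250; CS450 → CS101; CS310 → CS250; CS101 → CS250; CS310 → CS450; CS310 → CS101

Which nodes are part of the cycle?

CS310, CS401, CS450

DFS with gray/black marking from CS450:
CS450 gray
  CS401 gray
    CS310 gray
      CS101 gray
        CS250 gray
          CS201 gray
            CS120 gray
            CS120 black
          CS201 black
          CS250→CS120: CS120 black — skip
        CS250 black
      CS101 black
      CS310→CS250: CS250 black — skip
      CS310→CS450: CS450 is gray → back edge
Back edge closes the cycle CS450 → CS401 → CS310 → CS450; its vertices are {CS310, CS401, CS450}.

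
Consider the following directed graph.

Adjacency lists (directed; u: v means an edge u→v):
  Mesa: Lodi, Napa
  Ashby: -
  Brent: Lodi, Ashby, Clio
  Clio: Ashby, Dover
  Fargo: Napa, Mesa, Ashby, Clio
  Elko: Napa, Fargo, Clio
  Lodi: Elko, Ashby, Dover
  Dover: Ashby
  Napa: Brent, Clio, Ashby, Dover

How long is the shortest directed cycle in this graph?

4

For each vertex v, BFS finds the shortest path from v back to v.
The shortest such closed walk is Elko → Napa → Brent → Lodi → Elko, length 4.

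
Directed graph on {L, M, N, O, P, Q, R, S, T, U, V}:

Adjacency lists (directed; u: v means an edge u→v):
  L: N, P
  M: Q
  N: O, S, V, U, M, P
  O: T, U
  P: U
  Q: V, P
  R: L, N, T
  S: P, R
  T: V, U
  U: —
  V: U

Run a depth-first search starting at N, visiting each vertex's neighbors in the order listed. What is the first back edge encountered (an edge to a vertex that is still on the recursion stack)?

L->N

DFS from N (visiting each vertex's neighbors in the order listed); mark gray on enter, black on exit:
N gray
  O gray
    T gray
      V gray
        U gray
        U black
      V black
      T→U: U black — skip
    T black
    O→U: U black — skip
  O black
  S gray
    P gray
      P→U: U black — skip
    P black
    R gray
      L gray
        L→N: N is gray → back edge
First back edge: L → N.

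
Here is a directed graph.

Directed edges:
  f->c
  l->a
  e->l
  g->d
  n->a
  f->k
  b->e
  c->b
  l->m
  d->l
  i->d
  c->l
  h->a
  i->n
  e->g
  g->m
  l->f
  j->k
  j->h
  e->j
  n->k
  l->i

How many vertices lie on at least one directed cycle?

A vertex is on a directed cycle iff it belongs to a strongly connected component of size ≥ 2 (or has a self-loop).
The vertices on cycles are {b, c, d, e, f, g, i, l} — 8 in total.

8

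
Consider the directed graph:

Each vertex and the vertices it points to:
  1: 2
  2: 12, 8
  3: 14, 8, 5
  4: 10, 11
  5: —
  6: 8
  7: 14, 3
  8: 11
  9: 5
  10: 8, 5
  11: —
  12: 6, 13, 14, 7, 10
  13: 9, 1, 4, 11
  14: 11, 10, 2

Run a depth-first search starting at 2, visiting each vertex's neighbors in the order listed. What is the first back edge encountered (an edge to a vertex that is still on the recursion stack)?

1->2

DFS from 2 (visiting each vertex's neighbors in the order listed); mark gray on enter, black on exit:
2 gray
  12 gray
    6 gray
      8 gray
        11 gray
        11 black
      8 black
    6 black
    13 gray
      9 gray
        5 gray
        5 black
      9 black
      1 gray
        1→2: 2 is gray → back edge
First back edge: 1 → 2.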